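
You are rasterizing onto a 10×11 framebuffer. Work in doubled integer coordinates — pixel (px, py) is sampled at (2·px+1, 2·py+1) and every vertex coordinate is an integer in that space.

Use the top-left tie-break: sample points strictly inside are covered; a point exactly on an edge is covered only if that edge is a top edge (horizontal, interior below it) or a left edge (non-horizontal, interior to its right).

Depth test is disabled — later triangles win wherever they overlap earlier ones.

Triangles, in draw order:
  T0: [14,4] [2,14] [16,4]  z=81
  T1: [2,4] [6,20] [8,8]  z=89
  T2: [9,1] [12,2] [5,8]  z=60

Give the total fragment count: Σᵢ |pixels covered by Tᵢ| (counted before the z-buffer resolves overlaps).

T0:
  2·area = 20  (B↔C swapped to make it positive)
  edge (14, 4)→(16, 4): d=(2,0) top-left  bias=+0
  edge (16, 4)→(2, 14): d=(-14,10) right/bottom  bias=-1
  edge (2, 14)→(14, 4): d=(12,-10) top-left  bias=+0
    (6,2)@(13, 5): e=[2,16,2] → █
    (7,2)@(15, 5): e=[2,-4,22] → ·
    (5,3)@(11, 7): e=[6,8,6] → █
    (6,3)@(13, 7): e=[6,-12,26] → ·
    (4,4)@(9, 9): e=[10,0,10] → ·  [on edge]
    (5,4)@(11, 9): e=[10,-20,30] → ·
  covered (2 px):
    · · · · · · · · · ·
    · · · · · · · · · ·
    · · · · · · █ · · ·
    · · · · · █ · · · ·
    · · · · · · · · · ·
    · · · · · · · · · ·
    · · · · · · · · · ·
    · · · · · · · · · ·
    · · · · · · · · · ·
    · · · · · · · · · ·
    · · · · · · · · · ·
T1:
  2·area = 80  (B↔C swapped to make it positive)
  edge (2, 4)→(8, 8): d=(6,4) right/bottom  bias=-1
  edge (8, 8)→(6, 20): d=(-2,12) right/bottom  bias=-1
  edge (6, 20)→(2, 4): d=(-4,-16) top-left  bias=+0
    (1,2)@(3, 5): e=[2,66,12] → █
    (2,2)@(5, 5): e=[-6,42,44] → ·
    (1,3)@(3, 7): e=[14,62,4] → █
    (2,3)@(5, 7): e=[6,38,36] → █
    (3,3)@(7, 7): e=[-2,14,68] → ·
    (1,4)@(3, 9): e=[26,58,-4] → ·
    (2,4)@(5, 9): e=[18,34,28] → █
    (3,4)@(7, 9): e=[10,10,60] → █
    (4,4)@(9, 9): e=[2,-14,92] → ·
    (2,5)@(5, 11): e=[30,30,20] → █
    (4,5)@(9, 11): e=[14,-18,84] → ·
    (2,6)@(5, 13): e=[42,26,12] → █
  covered (10 px):
    · · · · · · · · · ·
    · · · · · · · · · ·
    · █ · · · · · · · ·
    · █ █ · · · · · · ·
    · · █ █ · · · · · ·
    · · █ █ · · · · · ·
    · · █ █ · · · · · ·
    · · █ · · · · · · ·
    · · · · · · · · · ·
    · · · · · · · · · ·
    · · · · · · · · · ·
T2:
  2·area = 25
  edge (9, 1)→(12, 2): d=(3,1) right/bottom  bias=-1
  edge (12, 2)→(5, 8): d=(-7,6) right/bottom  bias=-1
  edge (5, 8)→(9, 1): d=(4,-7) top-left  bias=+0
    (4,0)@(9, 1): e=[0,25,0] → ·  [on edge]
    (4,1)@(9, 3): e=[6,11,8] → █
    (5,1)@(11, 3): e=[4,-1,22] → ·
    (7,1)@(15, 3): e=[0,-25,50] → ·  [on edge]
    (3,2)@(7, 5): e=[14,9,2] → █
    (4,2)@(9, 5): e=[12,-3,16] → ·
    (3,3)@(7, 7): e=[20,-5,10] → ·
    (0,7)@(1, 15): e=[50,-25,0] → ·  [on edge]
  covered (2 px):
    · · · · · · · · · ·
    · · · · █ · · · · ·
    · · · █ · · · · · ·
    · · · · · · · · · ·
    · · · · · · · · · ·
    · · · · · · · · · ·
    · · · · · · · · · ·
    · · · · · · · · · ·
    · · · · · · · · · ·
    · · · · · · · · · ·
    · · · · · · · · · ·

Result: 14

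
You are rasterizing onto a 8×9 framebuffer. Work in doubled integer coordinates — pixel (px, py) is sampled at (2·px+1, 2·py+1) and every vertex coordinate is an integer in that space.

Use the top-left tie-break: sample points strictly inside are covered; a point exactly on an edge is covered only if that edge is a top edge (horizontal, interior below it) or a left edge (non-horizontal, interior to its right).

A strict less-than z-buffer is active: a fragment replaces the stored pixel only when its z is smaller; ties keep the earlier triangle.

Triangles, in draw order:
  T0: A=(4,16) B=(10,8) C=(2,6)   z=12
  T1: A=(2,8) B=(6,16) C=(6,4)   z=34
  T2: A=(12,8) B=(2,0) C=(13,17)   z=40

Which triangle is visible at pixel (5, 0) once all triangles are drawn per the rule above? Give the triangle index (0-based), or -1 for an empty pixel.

T0:
  2·area = 76  (B↔C swapped to make it positive)
  edge (4, 16)→(2, 6): d=(-2,-10) top-left  bias=+0
  edge (2, 6)→(10, 8): d=(8,2) right/bottom  bias=-1
  edge (10, 8)→(4, 16): d=(-6,8) right/bottom  bias=-1
    (0,0)@(1, 1): e=[0,-38,114] → ·  [on edge]
    (1,3)@(3, 7): e=[8,6,62] → █
    (2,3)@(5, 7): e=[28,2,46] → █
    (3,3)@(7, 7): e=[48,-2,30] → ·
    (1,4)@(3, 9): e=[4,22,50] → █
    (3,4)@(7, 9): e=[44,14,18] → █
    (4,4)@(9, 9): e=[64,10,2] → █
    (5,4)@(11, 9): e=[84,6,-14] → ·
    (1,5)@(3, 11): e=[0,38,38] → █  [on edge]
    (4,5)@(9, 11): e=[60,26,-10] → ·
    (1,6)@(3, 13): e=[-4,54,26] → ·
    (2,6)@(5, 13): e=[16,50,10] → █
  covered (10 px):
    · · · · · · · ·
    · · · · · · · ·
    · · · · · · · ·
    · █ █ · · · · ·
    · █ █ █ █ · · ·
    · █ █ █ · · · ·
    · · █ · · · · ·
    · · · · · · · ·
    · · · · · · · ·
T1:
  2·area = 48  (B↔C swapped to make it positive)
  edge (2, 8)→(6, 4): d=(4,-4) top-left  bias=+0
  edge (6, 4)→(6, 16): d=(0,12) right/bottom  bias=-1
  edge (6, 16)→(2, 8): d=(-4,-8) top-left  bias=+0
    (4,0)@(9, 1): e=[0,-36,84] → ·  [on edge]
    (3,1)@(7, 3): e=[0,-12,60] → ·  [on edge]
    (2,2)@(5, 5): e=[0,12,36] → █  [on edge]
    (3,2)@(7, 5): e=[8,-12,52] → ·
    (1,3)@(3, 7): e=[0,36,12] → █  [on edge]
    (3,3)@(7, 7): e=[16,-12,44] → ·
    (0,4)@(1, 9): e=[0,60,-12] → ·  [on edge]
    (1,4)@(3, 9): e=[8,36,4] → █
    (3,4)@(7, 9): e=[24,-12,36] → ·
    (1,5)@(3, 11): e=[16,36,-4] → ·
    (2,5)@(5, 11): e=[24,12,12] → █
    (3,5)@(7, 11): e=[32,-12,28] → ·
  covered (7 px):
    · · · · · · · ·
    · · · · · · · ·
    · · █ · · · · ·
    · █ █ · · · · ·
    · █ █ · · · · ·
    · · █ · · · · ·
    · · █ · · · · ·
    · · · · · · · ·
    · · · · · · · ·
T2:
  2·area = 82  (B↔C swapped to make it positive)
  edge (12, 8)→(13, 17): d=(1,9) right/bottom  bias=-1
  edge (13, 17)→(2, 0): d=(-11,-17) top-left  bias=+0
  edge (2, 0)→(12, 8): d=(10,8) right/bottom  bias=-1
    (1,0)@(3, 1): e=[74,6,2] → █
    (2,0)@(5, 1): e=[56,40,-14] → ·
    (1,1)@(3, 3): e=[76,-16,22] → ·
    (2,1)@(5, 3): e=[58,18,6] → █
    (3,1)@(7, 3): e=[40,52,-10] → ·
    (2,2)@(5, 5): e=[60,-4,26] → ·
    (3,2)@(7, 5): e=[42,30,10] → █
    (4,2)@(9, 5): e=[24,64,-6] → ·
    (3,3)@(7, 7): e=[44,8,30] → █
    (4,3)@(9, 7): e=[26,42,14] → █
    (5,3)@(11, 7): e=[8,76,-2] → ·
    (3,4)@(7, 9): e=[46,-14,50] → ·
    (6,8)@(13, 17): e=[0,0,82] → ·  [on edge]
  covered (9 px):
    · █ · · · · · ·
    · · █ · · · · ·
    · · · █ · · · ·
    · · · █ █ · · ·
    · · · · █ █ · ·
    · · · · · █ · ·
    · · · · · █ · ·
    · · · · · · · ·
    · · · · · · · ·

Z-buffer (winner per pixel, '.' = empty):
  . 2 . . . . . .
  . . 2 . . . . .
  . . 1 2 . . . .
  . 0 0 2 2 . . .
  . 0 0 0 0 2 . .
  . 0 0 0 . 2 . .
  . . 0 . . 2 . .
  . . . . . . . .
  . . . . . . . .

Result: -1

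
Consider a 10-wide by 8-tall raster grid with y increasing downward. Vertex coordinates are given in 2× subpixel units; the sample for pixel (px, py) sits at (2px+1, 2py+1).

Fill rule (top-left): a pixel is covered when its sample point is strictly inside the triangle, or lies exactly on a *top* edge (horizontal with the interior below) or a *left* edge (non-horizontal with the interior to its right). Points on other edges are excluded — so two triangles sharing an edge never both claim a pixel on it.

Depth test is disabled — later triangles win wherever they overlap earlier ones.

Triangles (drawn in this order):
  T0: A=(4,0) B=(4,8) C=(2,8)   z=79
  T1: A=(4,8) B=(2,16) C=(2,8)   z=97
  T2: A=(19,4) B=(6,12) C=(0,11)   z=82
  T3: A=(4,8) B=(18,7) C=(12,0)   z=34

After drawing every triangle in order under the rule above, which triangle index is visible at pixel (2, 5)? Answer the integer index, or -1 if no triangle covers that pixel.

T0:
  2·area = 16
  edge (4, 0)→(4, 8): d=(0,8) right/bottom  bias=-1
  edge (4, 8)→(2, 8): d=(-2,0) right/bottom  bias=-1
  edge (2, 8)→(4, 0): d=(2,-8) top-left  bias=+0
    (1,2)@(3, 5): e=[8,6,2] → #
    (2,2)@(5, 5): e=[-8,6,18] → ·
    (1,3)@(3, 7): e=[8,2,6] → #
    (2,3)@(5, 7): e=[-8,2,22] → ·
    (1,4)@(3, 9): e=[8,-2,10] → ·
  covered (2 px):
    · · · · · · · · · ·
    · · · · · · · · · ·
    · # · · · · · · · ·
    · # · · · · · · · ·
    · · · · · · · · · ·
    · · · · · · · · · ·
    · · · · · · · · · ·
    · · · · · · · · · ·
T1:
  2·area = 16
  edge (4, 8)→(2, 16): d=(-2,8) right/bottom  bias=-1
  edge (2, 16)→(2, 8): d=(0,-8) top-left  bias=+0
  edge (2, 8)→(4, 8): d=(2,0) top-left  bias=+0
    (1,4)@(3, 9): e=[6,8,2] → #
    (2,4)@(5, 9): e=[-10,24,2] → ·
    (1,5)@(3, 11): e=[2,8,6] → #
    (2,5)@(5, 11): e=[-14,24,6] → ·
    (1,6)@(3, 13): e=[-2,8,10] → ·
  covered (2 px):
    · · · · · · · · · ·
    · · · · · · · · · ·
    · · · · · · · · · ·
    · · · · · · · · · ·
    · # · · · · · · · ·
    · # · · · · · · · ·
    · · · · · · · · · ·
    · · · · · · · · · ·
T2:
  2·area = 61
  edge (19, 4)→(6, 12): d=(-13,8) right/bottom  bias=-1
  edge (6, 12)→(0, 11): d=(-6,-1) top-left  bias=+0
  edge (0, 11)→(19, 4): d=(19,-7) top-left  bias=+0
    (8,2)@(17, 5): e=[3,53,5] → #
    (9,2)@(19, 5): e=[-13,55,19] → ·
    (5,3)@(11, 7): e=[25,35,1] → #
    (6,3)@(13, 7): e=[9,37,15] → #
    (7,3)@(15, 7): e=[-7,39,29] → ·
    (8,3)@(17, 7): e=[-23,41,43] → ·
    (3,4)@(7, 9): e=[31,19,11] → #
    (4,4)@(9, 9): e=[15,21,25] → #
    (5,4)@(11, 9): e=[-1,23,39] → ·
    (6,4)@(13, 9): e=[-17,25,53] → ·
    (0,5)@(1, 11): e=[53,1,7] → #
    (1,5)@(3, 11): e=[37,3,21] → #
  covered (9 px):
    · · · · · · · · · ·
    · · · · · · · · · ·
    · · · · · · · · # ·
    · · · · · # # · · ·
    · · · # # · · · · ·
    # # # # · · · · · ·
    · · · · · · · · · ·
    · · · · · · · · · ·
T3:
  2·area = 104  (B↔C swapped to make it positive)
  edge (4, 8)→(12, 0): d=(8,-8) top-left  bias=+0
  edge (12, 0)→(18, 7): d=(6,7) right/bottom  bias=-1
  edge (18, 7)→(4, 8): d=(-14,1) right/bottom  bias=-1
    (5,0)@(11, 1): e=[0,13,91] → #  [on edge]
    (6,0)@(13, 1): e=[16,-1,89] → ·
    (4,1)@(9, 3): e=[0,39,65] → #  [on edge]
    (6,1)@(13, 3): e=[32,11,61] → #
    (7,1)@(15, 3): e=[48,-3,59] → ·
    (3,2)@(7, 5): e=[0,65,39] → #  [on edge]
    (7,2)@(15, 5): e=[64,9,31] → #
    (8,2)@(17, 5): e=[80,-5,29] → ·
    (2,3)@(5, 7): e=[0,91,13] → #  [on edge]
    (8,3)@(17, 7): e=[96,7,1] → #
    (9,3)@(19, 7): e=[112,-7,-1] → ·
    (1,4)@(3, 9): e=[0,117,-13] → ·  [on edge]
    (0,5)@(1, 11): e=[0,143,-39] → ·  [on edge]
  covered (16 px):
    · · · · · # · · · ·
    · · · · # # # · · ·
    · · · # # # # # · ·
    · · # # # # # # # ·
    · · · · · · · · · ·
    · · · · · · · · · ·
    · · · · · · · · · ·
    · · · · · · · · · ·

Z-buffer (winner per pixel, '.' = empty):
  . . . . . 3 . . . .
  . . . . 3 3 3 . . .
  . 0 . 3 3 3 3 3 2 .
  . 0 3 3 3 3 3 3 3 .
  . 1 . 2 2 . . . . .
  2 2 2 2 . . . . . .
  . . . . . . . . . .
  . . . . . . . . . .

Result: 2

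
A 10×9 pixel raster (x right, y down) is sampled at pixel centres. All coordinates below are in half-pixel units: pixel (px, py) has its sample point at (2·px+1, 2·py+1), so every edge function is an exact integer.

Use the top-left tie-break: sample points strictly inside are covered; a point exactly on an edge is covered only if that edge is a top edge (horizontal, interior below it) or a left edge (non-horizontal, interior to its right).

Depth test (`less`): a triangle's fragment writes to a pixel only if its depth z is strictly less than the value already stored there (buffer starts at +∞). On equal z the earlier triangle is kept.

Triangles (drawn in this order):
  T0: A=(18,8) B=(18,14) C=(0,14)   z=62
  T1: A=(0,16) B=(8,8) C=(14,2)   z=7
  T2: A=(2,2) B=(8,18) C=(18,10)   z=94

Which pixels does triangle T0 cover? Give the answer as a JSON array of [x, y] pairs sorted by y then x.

T0:
  2·area = 108
  edge (18, 8)→(18, 14): d=(0,6) right/bottom  bias=-1
  edge (18, 14)→(0, 14): d=(-18,0) right/bottom  bias=-1
  edge (0, 14)→(18, 8): d=(18,-6) top-left  bias=+0
    (7,4)@(15, 9): e=[18,90,0] → █  [on edge]
    (8,4)@(17, 9): e=[6,90,12] → █
    (9,4)@(19, 9): e=[-6,90,24] → ·
    (4,5)@(9, 11): e=[54,54,0] → █  [on edge]
    (5,5)@(11, 11): e=[42,54,12] → █
    (6,5)@(13, 11): e=[30,54,24] → █
    (9,5)@(19, 11): e=[-6,54,60] → ·
    (1,6)@(3, 13): e=[90,18,0] → █  [on edge]
    (2,6)@(5, 13): e=[78,18,12] → █
    (3,6)@(7, 13): e=[66,18,24] → █
    (9,6)@(19, 13): e=[-6,18,96] → ·
    (1,7)@(3, 15): e=[90,-18,36] → ·
  covered (15 px):
    · · · · · · · · · ·
    · · · · · · · · · ·
    · · · · · · · · · ·
    · · · · · · · · · ·
    · · · · · · · █ █ ·
    · · · · █ █ █ █ █ ·
    · █ █ █ █ █ █ █ █ ·
    · · · · · · · · · ·
    · · · · · · · · · ·
T1:
  degenerate (2·area = 0) — covers nothing
T2:
  2·area = 208  (B↔C swapped to make it positive)
  edge (2, 2)→(18, 10): d=(16,8) right/bottom  bias=-1
  edge (18, 10)→(8, 18): d=(-10,8) right/bottom  bias=-1
  edge (8, 18)→(2, 2): d=(-6,-16) top-left  bias=+0
    (1,1)@(3, 3): e=[8,190,10] → █
    (2,1)@(5, 3): e=[-8,174,42] → ·
    (1,2)@(3, 5): e=[40,170,-2] → ·
    (2,2)@(5, 5): e=[24,154,30] → █
    (3,2)@(7, 5): e=[8,138,62] → █
    (4,2)@(9, 5): e=[-8,122,94] → ·
    (2,3)@(5, 7): e=[56,134,18] → █
    (4,3)@(9, 7): e=[24,102,82] → █
    (5,3)@(11, 7): e=[8,86,114] → █
    (6,3)@(13, 7): e=[-8,70,146] → ·
    (2,4)@(5, 9): e=[88,114,6] → █
    (6,4)@(13, 9): e=[24,50,134] → █
  covered (26 px):
    · · · · · · · · · ·
    · █ · · · · · · · ·
    · · █ █ · · · · · ·
    · · █ █ █ █ · · · ·
    · · █ █ █ █ █ █ · ·
    · · · █ █ █ █ █ · ·
    · · · █ █ █ █ · · ·
    · · · █ █ █ · · · ·
    · · · · █ · · · · ·

Answer: [[7,4],[8,4],[4,5],[5,5],[6,5],[7,5],[8,5],[1,6],[2,6],[3,6],[4,6],[5,6],[6,6],[7,6],[8,6]]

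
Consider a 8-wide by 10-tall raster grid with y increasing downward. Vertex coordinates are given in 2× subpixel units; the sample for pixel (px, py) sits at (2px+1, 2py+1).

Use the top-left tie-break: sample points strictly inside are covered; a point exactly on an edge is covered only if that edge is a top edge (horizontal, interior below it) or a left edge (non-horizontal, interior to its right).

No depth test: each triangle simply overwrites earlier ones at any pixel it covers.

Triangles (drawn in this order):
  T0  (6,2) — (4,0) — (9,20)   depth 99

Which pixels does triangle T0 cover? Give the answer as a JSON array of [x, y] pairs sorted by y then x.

T0:
  2·area = 30  (B↔C swapped to make it positive)
  edge (6, 2)→(9, 20): d=(3,18) right/bottom  bias=-1
  edge (9, 20)→(4, 0): d=(-5,-20) top-left  bias=+0
  edge (4, 0)→(6, 2): d=(2,2) right/bottom  bias=-1
    (2,0)@(5, 1): e=[15,15,0] → ·  [on edge]
    (2,1)@(5, 3): e=[21,5,4] → █
    (3,1)@(7, 3): e=[-15,45,0] → ·  [on edge]
    (2,2)@(5, 5): e=[27,-5,8] → ·
    (4,2)@(9, 5): e=[-45,75,0] → ·  [on edge]
    (5,3)@(11, 7): e=[-75,105,0] → ·  [on edge]
    (3,4)@(7, 9): e=[3,15,12] → █
    (4,4)@(9, 9): e=[-33,55,8] → ·
    (6,4)@(13, 9): e=[-105,135,0] → ·  [on edge]
    (3,5)@(7, 11): e=[9,5,16] → █
    (4,5)@(9, 11): e=[-27,45,12] → ·
    (7,5)@(15, 11): e=[-135,165,0] → ·  [on edge]
  covered (3 px):
    · · · · · · · ·
    · · █ · · · · ·
    · · · · · · · ·
    · · · · · · · ·
    · · · █ · · · ·
    · · · █ · · · ·
    · · · · · · · ·
    · · · · · · · ·
    · · · · · · · ·
    · · · · · · · ·

Result: [[2,1],[3,4],[3,5]]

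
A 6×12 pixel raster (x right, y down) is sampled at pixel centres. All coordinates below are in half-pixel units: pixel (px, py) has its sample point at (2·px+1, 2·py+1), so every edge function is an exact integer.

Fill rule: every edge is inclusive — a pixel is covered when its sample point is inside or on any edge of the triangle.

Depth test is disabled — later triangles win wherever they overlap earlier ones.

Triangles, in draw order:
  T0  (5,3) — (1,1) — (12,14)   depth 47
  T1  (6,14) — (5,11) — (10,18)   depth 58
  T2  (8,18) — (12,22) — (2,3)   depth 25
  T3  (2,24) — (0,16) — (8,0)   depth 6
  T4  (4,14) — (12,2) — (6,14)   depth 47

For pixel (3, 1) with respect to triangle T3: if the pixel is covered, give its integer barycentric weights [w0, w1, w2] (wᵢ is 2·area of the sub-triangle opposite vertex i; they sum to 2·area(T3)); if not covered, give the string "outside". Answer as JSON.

T0:
  2·area = 30  (B↔C swapped to make it positive)
  edge (5, 3)→(12, 14): d=(7,11) inclusive
  edge (12, 14)→(1, 1): d=(-11,-13) inclusive
  edge (1, 1)→(5, 3): d=(4,2) inclusive
    (0,0)@(1, 1): e=[30,0,0] → █  [on edge]
    (1,0)@(3, 1): e=[8,26,-4] → ·
    (0,1)@(1, 3): e=[44,-22,8] → ·
    (1,1)@(3, 3): e=[22,4,4] → █
    (2,1)@(5, 3): e=[0,30,0] → █  [on edge]
    (3,1)@(7, 3): e=[-22,56,-4] → ·
    (1,2)@(3, 5): e=[36,-18,12] → ·
    (2,2)@(5, 5): e=[14,8,8] → █
    (3,2)@(7, 5): e=[-8,34,4] → ·
    (4,2)@(9, 5): e=[-30,60,0] → ·  [on edge]
    (2,3)@(5, 7): e=[28,-14,16] → ·
    (3,3)@(7, 7): e=[6,12,12] → █
  covered (5 px):
    █ · · · · ·
    · █ █ · · ·
    · · █ · · ·
    · · · █ · ·
    · · · · · ·
    · · · · · ·
    · · · · · ·
    · · · · · ·
    · · · · · ·
    · · · · · ·
    · · · · · ·
    · · · · · ·
T1:
  2·area = 8
  edge (6, 14)→(5, 11): d=(-1,-3) inclusive
  edge (5, 11)→(10, 18): d=(5,7) inclusive
  edge (10, 18)→(6, 14): d=(-4,-4) inclusive
    (1,2)@(3, 5): e=[0,-16,24] → ·  [on edge]
    (0,4)@(1, 9): e=[-10,18,0] → ·  [on edge]
    (1,5)@(3, 11): e=[-6,14,0] → ·  [on edge]
    (2,5)@(5, 11): e=[0,0,8] → █  [on edge]
    (3,5)@(7, 11): e=[6,-14,16] → ·
    (2,6)@(5, 13): e=[-2,10,0] → ·  [on edge]
    (3,7)@(7, 15): e=[2,6,0] → █  [on edge]
    (4,7)@(9, 15): e=[8,-8,8] → ·
    (3,8)@(7, 17): e=[0,16,-8] → ·  [on edge]
    (4,8)@(9, 17): e=[6,2,0] → █  [on edge]
    (5,8)@(11, 17): e=[12,-12,8] → ·
    (4,9)@(9, 19): e=[4,12,-8] → ·
    (5,9)@(11, 19): e=[10,-2,0] → ·  [on edge]
    (4,11)@(9, 23): e=[0,32,-24] → ·  [on edge]
  covered (3 px):
    · · · · · ·
    · · · · · ·
    · · · · · ·
    · · · · · ·
    · · · · · ·
    · · █ · · ·
    · · · · · ·
    · · · █ · ·
    · · · · █ ·
    · · · · · ·
    · · · · · ·
    · · · · · ·
T2:
  2·area = 36  (B↔C swapped to make it positive)
  edge (8, 18)→(2, 3): d=(-6,-15) inclusive
  edge (2, 3)→(12, 22): d=(10,19) inclusive
  edge (12, 22)→(8, 18): d=(-4,-4) inclusive
    (1,2)@(3, 5): e=[3,1,32] → █
    (2,2)@(5, 5): e=[33,-37,40] → ·
    (1,3)@(3, 7): e=[-9,21,24] → ·
    (2,4)@(5, 9): e=[9,3,24] → █
    (3,4)@(7, 9): e=[39,-35,32] → ·
    (0,5)@(1, 11): e=[-63,99,0] → ·  [on edge]
    (2,5)@(5, 11): e=[-3,23,16] → ·
    (1,6)@(3, 13): e=[-45,81,0] → ·  [on edge]
    (3,6)@(7, 13): e=[15,5,16] → █
    (4,6)@(9, 13): e=[45,-33,24] → ·
    (2,7)@(5, 15): e=[-27,63,0] → ·  [on edge]
    (3,7)@(7, 15): e=[3,25,8] → █
    (3,8)@(7, 17): e=[-9,45,0] → ·  [on edge]
    (4,9)@(9, 19): e=[9,27,0] → █  [on edge]
    (5,10)@(11, 21): e=[27,9,0] → █  [on edge]
  covered (7 px):
    · · · · · ·
    · · · · · ·
    · █ · · · ·
    · · · · · ·
    · · █ · · ·
    · · · · · ·
    · · · █ · ·
    · · · █ · ·
    · · · · █ ·
    · · · · █ ·
    · · · · · █
    · · · · · ·
T3:
  2·area = 96
  edge (2, 24)→(0, 16): d=(-2,-8) inclusive
  edge (0, 16)→(8, 0): d=(8,-16) inclusive
  edge (8, 0)→(2, 24): d=(-6,24) inclusive
    (3,1)@(7, 3): e=[82,8,6] → █
    (4,1)@(9, 3): e=[98,40,-42] → ·
    (3,2)@(7, 5): e=[78,24,-6] → ·
    (2,3)@(5, 7): e=[58,8,30] → █
    (3,3)@(7, 7): e=[74,40,-18] → ·
    (2,4)@(5, 9): e=[54,24,18] → █
    (3,4)@(7, 9): e=[70,56,-30] → ·
    (1,5)@(3, 11): e=[34,8,54] → █
    (3,5)@(7, 11): e=[66,72,-42] → ·
    (1,6)@(3, 13): e=[30,24,42] → █
    (2,6)@(5, 13): e=[46,56,-6] → ·
    (0,7)@(1, 15): e=[10,8,78] → █
  covered (12 px):
    · · · · · ·
    · · · █ · ·
    · · · · · ·
    · · █ · · ·
    · · █ · · ·
    · █ █ · · ·
    · █ · · · ·
    █ █ · · · ·
    █ █ · · · ·
    █ █ · · · ·
    · · · · · ·
    · · · · · ·
T4:
  2·area = 24
  edge (4, 14)→(12, 2): d=(8,-12) inclusive
  edge (12, 2)→(6, 14): d=(-6,12) inclusive
  edge (6, 14)→(4, 14): d=(-2,0) inclusive
    (4,3)@(9, 7): e=[4,6,14] → █
    (5,3)@(11, 7): e=[28,-18,14] → ·
    (4,4)@(9, 9): e=[20,-6,10] → ·
    (3,5)@(7, 11): e=[12,6,6] → █
    (4,5)@(9, 11): e=[36,-18,6] → ·
    (2,6)@(5, 13): e=[4,18,2] → █
    (3,6)@(7, 13): e=[28,-6,2] → ·
    (2,7)@(5, 15): e=[20,6,-2] → ·
  covered (3 px):
    · · · · · ·
    · · · · · ·
    · · · · · ·
    · · · · █ ·
    · · · · · ·
    · · · █ · ·
    · · █ · · ·
    · · · · · ·
    · · · · · ·
    · · · · · ·
    · · · · · ·
    · · · · · ·

Final: [8,6,82]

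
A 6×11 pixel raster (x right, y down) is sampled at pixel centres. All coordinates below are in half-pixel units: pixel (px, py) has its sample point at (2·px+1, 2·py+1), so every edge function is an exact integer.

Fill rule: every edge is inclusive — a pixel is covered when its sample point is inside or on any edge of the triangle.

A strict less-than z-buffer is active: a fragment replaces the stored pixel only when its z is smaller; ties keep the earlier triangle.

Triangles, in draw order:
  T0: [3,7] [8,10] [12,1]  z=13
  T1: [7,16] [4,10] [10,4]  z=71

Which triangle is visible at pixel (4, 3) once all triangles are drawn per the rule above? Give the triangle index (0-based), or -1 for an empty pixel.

T0:
  2·area = 57  (B↔C swapped to make it positive)
  edge (3, 7)→(12, 1): d=(9,-6) inclusive
  edge (12, 1)→(8, 10): d=(-4,9) inclusive
  edge (8, 10)→(3, 7): d=(-5,-3) inclusive
    (4,1)@(9, 3): e=[0,19,38] → X  [on edge]
    (5,1)@(11, 3): e=[12,1,44] → X
    (3,2)@(7, 5): e=[6,29,22] → X
    (5,2)@(11, 5): e=[30,-7,34] → .
    (1,3)@(3, 7): e=[0,57,0] → X  [on edge]
    (2,3)@(5, 7): e=[12,39,6] → X
    (5,3)@(11, 7): e=[48,-15,24] → .
    (1,4)@(3, 9): e=[18,49,-10] → .
    (2,4)@(5, 9): e=[30,31,-4] → .
    (3,4)@(7, 9): e=[42,13,2] → X
    (4,4)@(9, 9): e=[54,-5,8] → .
    (3,5)@(7, 11): e=[60,5,-8] → .
  covered (9 px):
    . . . . . .
    . . . . X X
    . . . X X .
    . X X X X .
    . . . X . .
    . . . . . .
    . . . . . .
    . . . . . .
    . . . . . .
    . . . . . .
    . . . . . .
T1:
  2·area = 54
  edge (7, 16)→(4, 10): d=(-3,-6) inclusive
  edge (4, 10)→(10, 4): d=(6,-6) inclusive
  edge (10, 4)→(7, 16): d=(-3,12) inclusive
    (5,1)@(11, 3): e=[63,0,-9] → .  [on edge]
    (4,2)@(9, 5): e=[45,0,9] → X  [on edge]
    (5,2)@(11, 5): e=[57,12,-15] → .
    (3,3)@(7, 7): e=[27,0,27] → X  [on edge]
    (5,3)@(11, 7): e=[51,24,-21] → .
    (2,4)@(5, 9): e=[9,0,45] → X  [on edge]
    (4,4)@(9, 9): e=[33,24,-3] → .
    (1,5)@(3, 11): e=[-9,0,63] → .  [on edge]
    (2,5)@(5, 11): e=[3,12,39] → X
    (4,5)@(9, 11): e=[27,36,-9] → .
    (0,6)@(1, 13): e=[-27,0,81] → .  [on edge]
    (2,6)@(5, 13): e=[-3,24,33] → .
  covered (9 px):
    . . . . . .
    . . . . . .
    . . . . X .
    . . . X X .
    . . X X . .
    . . X X . .
    . . . X . .
    . . . X . .
    . . . . . .
    . . . . . .
    . . . . . .

Z-buffer (winner per pixel, '.' = empty):
  . . . . . .
  . . . . 0 0
  . . . 0 0 .
  . 0 0 0 0 .
  . . 1 0 . .
  . . 1 1 . .
  . . . 1 . .
  . . . 1 . .
  . . . . . .
  . . . . . .
  . . . . . .

Result: 0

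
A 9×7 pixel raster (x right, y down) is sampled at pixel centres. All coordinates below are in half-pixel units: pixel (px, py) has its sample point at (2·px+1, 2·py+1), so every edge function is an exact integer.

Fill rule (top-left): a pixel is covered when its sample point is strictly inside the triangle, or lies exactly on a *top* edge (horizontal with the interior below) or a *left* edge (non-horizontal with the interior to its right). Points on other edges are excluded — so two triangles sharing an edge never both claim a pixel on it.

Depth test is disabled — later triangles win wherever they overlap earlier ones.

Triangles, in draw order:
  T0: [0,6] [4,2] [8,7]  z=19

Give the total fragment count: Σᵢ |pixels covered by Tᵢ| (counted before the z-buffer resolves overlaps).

T0:
  2·area = 36
  edge (0, 6)→(4, 2): d=(4,-4) top-left  bias=+0
  edge (4, 2)→(8, 7): d=(4,5) right/bottom  bias=-1
  edge (8, 7)→(0, 6): d=(-8,-1) top-left  bias=+0
    (2,0)@(5, 1): e=[0,-9,45] → .  [on edge]
    (1,1)@(3, 3): e=[0,9,27] → X  [on edge]
    (2,1)@(5, 3): e=[8,-1,29] → .
    (0,2)@(1, 5): e=[0,27,9] → X  [on edge]
    (2,2)@(5, 5): e=[16,7,13] → X
    (3,2)@(7, 5): e=[24,-3,15] → .
    (0,3)@(1, 7): e=[8,35,-7] → .
    (1,3)@(3, 7): e=[16,25,-5] → .
    (2,3)@(5, 7): e=[24,15,-3] → .
  covered (4 px):
    . . . . . . . . .
    . X . . . . . . .
    X X X . . . . . .
    . . . . . . . . .
    . . . . . . . . .
    . . . . . . . . .
    . . . . . . . . .

Result: 4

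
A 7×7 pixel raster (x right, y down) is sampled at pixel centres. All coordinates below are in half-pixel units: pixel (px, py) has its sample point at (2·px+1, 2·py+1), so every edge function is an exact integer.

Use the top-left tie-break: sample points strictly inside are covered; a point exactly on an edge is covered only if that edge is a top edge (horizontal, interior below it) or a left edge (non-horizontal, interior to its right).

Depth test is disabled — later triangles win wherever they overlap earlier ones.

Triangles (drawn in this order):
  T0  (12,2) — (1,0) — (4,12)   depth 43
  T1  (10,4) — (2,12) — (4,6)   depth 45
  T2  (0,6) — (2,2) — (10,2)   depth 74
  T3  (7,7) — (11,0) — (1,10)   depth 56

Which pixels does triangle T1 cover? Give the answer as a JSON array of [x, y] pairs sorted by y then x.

T0:
  2·area = 126  (B↔C swapped to make it positive)
  edge (12, 2)→(4, 12): d=(-8,10) right/bottom  bias=-1
  edge (4, 12)→(1, 0): d=(-3,-12) top-left  bias=+0
  edge (1, 0)→(12, 2): d=(11,2) right/bottom  bias=-1
    (1,0)@(3, 1): e=[98,21,7] → X
    (2,0)@(5, 1): e=[78,45,3] → X
    (3,0)@(7, 1): e=[58,69,-1] → .
    (1,1)@(3, 3): e=[82,15,29] → X
    (3,1)@(7, 3): e=[42,63,21] → X
    (4,1)@(9, 3): e=[22,87,17] → X
    (5,1)@(11, 3): e=[2,111,13] → X
    (6,1)@(13, 3): e=[-18,135,9] → .
    (1,2)@(3, 5): e=[66,9,51] → X
    (5,2)@(11, 5): e=[-14,105,35] → .
    (1,3)@(3, 7): e=[50,3,73] → X
    (4,3)@(9, 7): e=[-10,75,61] → .
  covered (15 px):
    . X X . . . .
    . X X X X X .
    . X X X X . .
    . X X X . . .
    . . X . . . .
    . . . . . . .
    . . . . . . .
T1:
  2·area = 32
  edge (10, 4)→(2, 12): d=(-8,8) right/bottom  bias=-1
  edge (2, 12)→(4, 6): d=(2,-6) top-left  bias=+0
  edge (4, 6)→(10, 4): d=(6,-2) top-left  bias=+0
    (6,0)@(13, 1): e=[0,44,-12] → .  [on edge]
    (2,1)@(5, 3): e=[48,0,-16] → .  [on edge]
    (5,1)@(11, 3): e=[0,36,-4] → .  [on edge]
    (6,1)@(13, 3): e=[-16,48,0] → .  [on edge]
    (3,2)@(7, 5): e=[16,16,0] → X  [on edge]
    (4,2)@(9, 5): e=[0,28,4] → .  [on edge]
    (0,3)@(1, 7): e=[48,-16,0] → .  [on edge]
    (2,3)@(5, 7): e=[16,8,8] → X
    (3,3)@(7, 7): e=[0,20,12] → .  [on edge]
    (1,4)@(3, 9): e=[16,0,16] → X  [on edge]
    (2,4)@(5, 9): e=[0,12,20] → .  [on edge]
    (1,5)@(3, 11): e=[0,4,28] → .  [on edge]
    (0,6)@(1, 13): e=[0,-4,36] → .  [on edge]
  covered (3 px):
    . . . . . . .
    . . . . . . .
    . . . X . . .
    . . X . . . .
    . X . . . . .
    . . . . . . .
    . . . . . . .
T2:
  2·area = 32
  edge (0, 6)→(2, 2): d=(2,-4) top-left  bias=+0
  edge (2, 2)→(10, 2): d=(8,0) top-left  bias=+0
  edge (10, 2)→(0, 6): d=(-10,4) right/bottom  bias=-1
    (1,1)@(3, 3): e=[6,8,18] → X
    (2,1)@(5, 3): e=[14,8,10] → X
    (3,1)@(7, 3): e=[22,8,2] → X
    (4,1)@(9, 3): e=[30,8,-6] → .
    (0,2)@(1, 5): e=[2,24,6] → X
    (1,2)@(3, 5): e=[10,24,-2] → .
    (2,2)@(5, 5): e=[18,24,-10] → .
    (3,2)@(7, 5): e=[26,24,-18] → .
    (0,3)@(1, 7): e=[6,40,-14] → .
  covered (4 px):
    . . . . . . .
    . X X X . . .
    X . . . . . .
    . . . . . . .
    . . . . . . .
    . . . . . . .
    . . . . . . .
T3:
  2·area = 30  (B↔C swapped to make it positive)
  edge (7, 7)→(1, 10): d=(-6,3) right/bottom  bias=-1
  edge (1, 10)→(11, 0): d=(10,-10) top-left  bias=+0
  edge (11, 0)→(7, 7): d=(-4,7) right/bottom  bias=-1
    (4,1)@(9, 3): e=[18,10,2] → X
    (5,1)@(11, 3): e=[12,30,-12] → .
    (3,2)@(7, 5): e=[12,10,8] → X
    (4,2)@(9, 5): e=[6,30,-6] → .
    (5,2)@(11, 5): e=[0,50,-20] → .  [on edge]
    (2,3)@(5, 7): e=[6,10,14] → X
    (3,3)@(7, 7): e=[0,30,0] → .  [on edge]
    (1,4)@(3, 9): e=[0,10,20] → .  [on edge]
    (2,4)@(5, 9): e=[-6,30,6] → .
  covered (3 px):
    . . . . . . .
    . . . . X . .
    . . . X . . .
    . . X . . . .
    . . . . . . .
    . . . . . . .
    . . . . . . .

Final: [[3,2],[2,3],[1,4]]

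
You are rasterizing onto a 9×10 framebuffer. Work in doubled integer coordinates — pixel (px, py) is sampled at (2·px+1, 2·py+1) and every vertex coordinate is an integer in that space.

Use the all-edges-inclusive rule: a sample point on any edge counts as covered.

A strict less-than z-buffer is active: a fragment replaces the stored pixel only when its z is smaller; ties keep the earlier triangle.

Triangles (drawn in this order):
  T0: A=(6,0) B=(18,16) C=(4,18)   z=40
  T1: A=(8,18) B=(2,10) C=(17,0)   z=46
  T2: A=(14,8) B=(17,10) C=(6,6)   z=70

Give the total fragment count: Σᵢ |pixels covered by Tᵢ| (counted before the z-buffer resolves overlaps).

T0:
  2·area = 248
  edge (6, 0)→(18, 16): d=(12,16) inclusive
  edge (18, 16)→(4, 18): d=(-14,2) inclusive
  edge (4, 18)→(6, 0): d=(2,-18) inclusive
    (3,1)@(7, 3): e=[20,204,24] → X
    (4,1)@(9, 3): e=[-12,200,60] → .
    (3,2)@(7, 5): e=[44,176,28] → X
    (4,2)@(9, 5): e=[12,172,64] → X
    (5,2)@(11, 5): e=[-20,168,100] → .
    (3,3)@(7, 7): e=[68,148,32] → X
    (5,3)@(11, 7): e=[4,140,104] → X
    (6,3)@(13, 7): e=[-28,136,140] → .
    (2,4)@(5, 9): e=[124,124,0] → X  [on edge]
    (6,4)@(13, 9): e=[-4,108,144] → .
    (2,5)@(5, 11): e=[148,96,4] → X
    (6,5)@(13, 11): e=[20,80,148] → X
    (5,8)@(11, 17): e=[124,0,124] → X  [on edge]
  covered (32 px):
    . . . . . . . . .
    . . . X . . . . .
    . . . X X . . . .
    . . . X X X . . .
    . . X X X X . . .
    . . X X X X X . .
    . . X X X X X X .
    . . X X X X X X X
    . . X X X X . . .
    . . . . . . . . .
T1:
  2·area = 180
  edge (8, 18)→(2, 10): d=(-6,-8) inclusive
  edge (2, 10)→(17, 0): d=(15,-10) inclusive
  edge (17, 0)→(8, 18): d=(-9,18) inclusive
    (6,1)@(13, 3): e=[130,5,45] → X
    (7,1)@(15, 3): e=[146,25,9] → X
    (8,1)@(17, 3): e=[162,45,-27] → .
    (5,2)@(11, 5): e=[102,15,63] → X
    (7,2)@(15, 5): e=[134,55,-9] → .
    (3,3)@(7, 7): e=[58,5,117] → X
    (4,3)@(9, 7): e=[74,25,81] → X
    (7,3)@(15, 7): e=[122,85,-27] → .
    (2,4)@(5, 9): e=[30,15,135] → X
    (6,4)@(13, 9): e=[94,95,-9] → .
    (1,5)@(3, 11): e=[2,25,153] → X
    (6,5)@(13, 11): e=[82,125,-27] → .
  covered (22 px):
    . . . . . . . . .
    . . . . . . X X .
    . . . . . X X . .
    . . . X X X X . .
    . . X X X X . . .
    . X X X X X . . .
    . . X X X . . . .
    . . . X X . . . .
    . . . . . . . . .
    . . . . . . . . .
T2:
  2·area = 10
  edge (14, 8)→(17, 10): d=(3,2) inclusive
  edge (17, 10)→(6, 6): d=(-11,-4) inclusive
  edge (6, 6)→(14, 8): d=(8,2) inclusive
    (4,3)@(9, 7): e=[7,1,2] → X
    (5,3)@(11, 7): e=[3,9,-2] → .
    (4,4)@(9, 9): e=[13,-21,18] → .
    (7,4)@(15, 9): e=[1,3,6] → X
    (8,4)@(17, 9): e=[-3,11,2] → .
    (7,5)@(15, 11): e=[7,-19,22] → .
  covered (2 px):
    . . . . . . . . .
    . . . . . . . . .
    . . . . . . . . .
    . . . . X . . . .
    . . . . . . . X .
    . . . . . . . . .
    . . . . . . . . .
    . . . . . . . . .
    . . . . . . . . .
    . . . . . . . . .

Result: 56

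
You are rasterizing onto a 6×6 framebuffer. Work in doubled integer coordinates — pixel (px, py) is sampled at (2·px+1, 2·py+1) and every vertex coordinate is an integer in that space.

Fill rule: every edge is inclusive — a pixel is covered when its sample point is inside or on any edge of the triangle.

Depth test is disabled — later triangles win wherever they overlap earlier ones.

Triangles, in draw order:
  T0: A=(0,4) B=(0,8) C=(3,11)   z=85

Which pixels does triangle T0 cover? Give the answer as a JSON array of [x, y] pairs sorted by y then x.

T0:
  2·area = 12  (B↔C swapped to make it positive)
  edge (0, 4)→(3, 11): d=(3,7) inclusive
  edge (3, 11)→(0, 8): d=(-3,-3) inclusive
  edge (0, 8)→(0, 4): d=(0,-4) inclusive
    (0,3)@(1, 7): e=[2,6,4] → █
    (1,3)@(3, 7): e=[-12,12,12] → ·
    (0,4)@(1, 9): e=[8,0,4] → █  [on edge]
    (1,4)@(3, 9): e=[-6,6,12] → ·
    (0,5)@(1, 11): e=[14,-6,4] → ·
    (1,5)@(3, 11): e=[0,0,12] → █  [on edge]
    (2,5)@(5, 11): e=[-14,6,20] → ·
  covered (3 px):
    · · · · · ·
    · · · · · ·
    · · · · · ·
    █ · · · · ·
    █ · · · · ·
    · █ · · · ·

Result: [[0,3],[0,4],[1,5]]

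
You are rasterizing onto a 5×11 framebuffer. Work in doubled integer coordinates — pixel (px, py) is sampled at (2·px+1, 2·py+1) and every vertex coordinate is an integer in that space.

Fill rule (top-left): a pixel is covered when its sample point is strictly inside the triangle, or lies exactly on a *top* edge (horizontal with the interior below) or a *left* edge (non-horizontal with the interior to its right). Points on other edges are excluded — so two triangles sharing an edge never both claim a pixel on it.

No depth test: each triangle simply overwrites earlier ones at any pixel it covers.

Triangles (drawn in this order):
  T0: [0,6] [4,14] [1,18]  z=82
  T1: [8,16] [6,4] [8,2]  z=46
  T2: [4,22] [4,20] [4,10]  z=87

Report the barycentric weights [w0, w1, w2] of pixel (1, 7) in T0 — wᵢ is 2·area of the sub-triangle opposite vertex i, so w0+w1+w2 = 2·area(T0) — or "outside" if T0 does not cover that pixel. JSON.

T0:
  2·area = 40
  edge (0, 6)→(4, 14): d=(4,8) right/bottom  bias=-1
  edge (4, 14)→(1, 18): d=(-3,4) right/bottom  bias=-1
  edge (1, 18)→(0, 6): d=(-1,-12) top-left  bias=+0
    (0,4)@(1, 9): e=[4,27,9] → X
    (1,4)@(3, 9): e=[-12,19,33] → .
    (0,5)@(1, 11): e=[12,21,7] → X
    (1,5)@(3, 11): e=[-4,13,31] → .
    (0,6)@(1, 13): e=[20,15,5] → X
    (1,6)@(3, 13): e=[4,7,29] → X
    (2,6)@(5, 13): e=[-12,-1,53] → .
    (0,7)@(1, 15): e=[28,9,3] → X
    (2,7)@(5, 15): e=[-4,-7,51] → .
    (0,8)@(1, 17): e=[36,3,1] → X
    (1,8)@(3, 17): e=[20,-5,25] → .
    (0,9)@(1, 19): e=[44,-3,-1] → .
  covered (7 px):
    . . . . .
    . . . . .
    . . . . .
    . . . . .
    X . . . .
    X . . . .
    X X . . .
    X X . . .
    X . . . .
    . . . . .
    . . . . .
T1:
  2·area = 28
  edge (8, 16)→(6, 4): d=(-2,-12) top-left  bias=+0
  edge (6, 4)→(8, 2): d=(2,-2) top-left  bias=+0
  edge (8, 2)→(8, 16): d=(0,14) right/bottom  bias=-1
    (4,0)@(9, 1): e=[42,0,-14] → .  [on edge]
    (3,1)@(7, 3): e=[14,0,14] → X  [on edge]
    (4,1)@(9, 3): e=[38,4,-14] → .
    (2,2)@(5, 5): e=[-14,0,42] → .  [on edge]
    (3,2)@(7, 5): e=[10,4,14] → X
    (4,2)@(9, 5): e=[34,8,-14] → .
    (1,3)@(3, 7): e=[-42,0,70] → .  [on edge]
    (3,3)@(7, 7): e=[6,8,14] → X
    (4,3)@(9, 7): e=[30,12,-14] → .
    (0,4)@(1, 9): e=[-70,0,98] → .  [on edge]
    (3,4)@(7, 9): e=[2,12,14] → X
    (4,4)@(9, 9): e=[26,16,-14] → .
  covered (4 px):
    . . . . .
    . . . X .
    . . . X .
    . . . X .
    . . . X .
    . . . . .
    . . . . .
    . . . . .
    . . . . .
    . . . . .
    . . . . .
T2:
  degenerate (2·area = 0) — covers nothing

Final: [1,27,12]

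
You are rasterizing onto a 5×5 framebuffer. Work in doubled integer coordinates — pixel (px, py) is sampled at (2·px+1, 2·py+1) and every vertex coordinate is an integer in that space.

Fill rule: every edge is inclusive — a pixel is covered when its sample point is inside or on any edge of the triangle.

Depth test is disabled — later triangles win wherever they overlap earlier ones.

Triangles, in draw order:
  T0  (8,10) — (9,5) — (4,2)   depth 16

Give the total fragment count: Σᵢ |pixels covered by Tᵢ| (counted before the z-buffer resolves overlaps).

T0:
  2·area = 28  (B↔C swapped to make it positive)
  edge (8, 10)→(4, 2): d=(-4,-8) inclusive
  edge (4, 2)→(9, 5): d=(5,3) inclusive
  edge (9, 5)→(8, 10): d=(-1,5) inclusive
    (2,1)@(5, 3): e=[4,2,22] → X
    (3,1)@(7, 3): e=[20,-4,12] → .
    (2,2)@(5, 5): e=[-4,12,20] → .
    (3,2)@(7, 5): e=[12,6,10] → X
    (4,2)@(9, 5): e=[28,0,0] → X  [on edge]
    (3,3)@(7, 7): e=[4,16,8] → X
    (4,3)@(9, 7): e=[20,10,-2] → .
    (3,4)@(7, 9): e=[-4,26,6] → .
  covered (4 px):
    . . . . .
    . . X . .
    . . . X X
    . . . X .
    . . . . .

Answer: 4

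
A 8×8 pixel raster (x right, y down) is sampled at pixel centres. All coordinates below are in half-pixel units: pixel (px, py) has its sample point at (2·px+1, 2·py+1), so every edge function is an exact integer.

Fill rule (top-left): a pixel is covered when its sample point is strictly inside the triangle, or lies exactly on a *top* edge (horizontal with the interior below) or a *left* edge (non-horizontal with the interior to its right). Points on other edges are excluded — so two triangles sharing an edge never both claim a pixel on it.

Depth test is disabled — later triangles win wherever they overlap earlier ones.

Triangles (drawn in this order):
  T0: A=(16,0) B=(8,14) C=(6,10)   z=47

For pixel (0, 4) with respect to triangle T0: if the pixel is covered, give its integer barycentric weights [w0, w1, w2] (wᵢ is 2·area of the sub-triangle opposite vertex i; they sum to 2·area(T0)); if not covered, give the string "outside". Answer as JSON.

T0:
  2·area = 60
  edge (16, 0)→(8, 14): d=(-8,14) right/bottom  bias=-1
  edge (8, 14)→(6, 10): d=(-2,-4) top-left  bias=+0
  edge (6, 10)→(16, 0): d=(10,-10) top-left  bias=+0
    (7,0)@(15, 1): e=[6,54,0] → #  [on edge]
    (6,1)@(13, 3): e=[18,42,0] → #  [on edge]
    (7,1)@(15, 3): e=[-10,50,20] → ·
    (5,2)@(11, 5): e=[30,30,0] → #  [on edge]
    (7,2)@(15, 5): e=[-26,46,40] → ·
    (4,3)@(9, 7): e=[42,18,0] → #  [on edge]
    (6,3)@(13, 7): e=[-14,34,40] → ·
    (3,4)@(7, 9): e=[54,6,0] → #  [on edge]
    (5,4)@(11, 9): e=[-2,22,40] → ·
    (2,5)@(5, 11): e=[66,-6,0] → ·  [on edge]
    (3,5)@(7, 11): e=[38,2,20] → #
    (5,5)@(11, 11): e=[-18,18,60] → ·
    (1,6)@(3, 13): e=[78,-18,0] → ·  [on edge]
    (0,7)@(1, 15): e=[90,-30,0] → ·  [on edge]
  covered (10 px):
    · · · · · · · #
    · · · · · · # ·
    · · · · · # # ·
    · · · · # # · ·
    · · · # # · · ·
    · · · # # · · ·
    · · · · · · · ·
    · · · · · · · ·

Final: "outside"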